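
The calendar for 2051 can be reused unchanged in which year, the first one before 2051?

2045

Two years share a calendar iff Jan 1 falls on the same weekday and both are leap or both are common. 2051: Jan 1 is Sunday, common year.
2050: Jan 1 Saturday, common
2049: Jan 1 Friday, common
2048: Jan 1 Wednesday, leap
2047: Jan 1 Tuesday, common
2046: Jan 1 Monday, common
2045: Jan 1 Sunday, common
2045 matches on both conditions.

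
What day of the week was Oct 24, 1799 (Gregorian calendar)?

Thursday

January 1, 1799 is a Tuesday.
October 24 is day 297 of the year, i.e. 296 days after Jan 1.
296 mod 7 = 2, so advance 2 weekdays from Tuesday: Thursday.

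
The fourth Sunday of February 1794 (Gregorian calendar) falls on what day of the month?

February 1, 1794 is a Saturday, so the first Sunday is the 2nd.
The fourth Sunday is 2 + 21 = 23.

23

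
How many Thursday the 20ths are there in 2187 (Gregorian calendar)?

2

Check the 20th of each month of 2187: Jan 20: Sat, Feb 20: Tue, Mar 20: Tue, Apr 20: Fri, May 20: Sun, Jun 20: Wed, Jul 20: Fri, Aug 20: Mon, Sep 20: Thu, Oct 20: Sat, Nov 20: Tue, Dec 20: Thu.
Thursday occurs in September, December — 2 months.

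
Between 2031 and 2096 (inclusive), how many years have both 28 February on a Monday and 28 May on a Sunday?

Check each year's weekday for 28 February and 28 May:
  2031: Fri/Wed  2032: Sat/Fri  2033: Mon/Sat  2034: Tue/Sun  2035: Wed/Mon  2036: Thu/Wed  2037: Sat/Thu  2038: Sun/Fri  2039: Mon/Sat  2040: Tue/Mon  2041: Thu/Tue  2042: Fri/Wed  2043: Sat/Thu  2044: Sun/Sat  …(38 more)…  2083: Sun/Fri  2084: Mon/Sun ✓  2085: Wed/Mon  2086: Thu/Tue  2087: Fri/Wed  2088: Sat/Fri  2089: Mon/Sat  2090: Tue/Sun  2091: Wed/Mon  2092: Thu/Wed  2093: Sat/Thu  2094: Sun/Fri  2095: Mon/Sat  2096: Tue/Mon
Both conditions hold in: 2056, 2084 — 2.

2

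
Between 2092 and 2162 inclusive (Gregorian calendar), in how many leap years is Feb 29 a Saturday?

Leap years in 2092–2162: 17 of them.
Feb 29 weekday advances by 5 (mod 7) from one leap year to the next four years later (or differs when a century non-leap intervenes).
Leap-day weekdays: 2092:Fri 2096:Wed 2104:Fri 2108:Wed 2112:Mon 2116:Sat✓ 2120:Thu 2124:Tue 2128:Sun 2132:Fri 2136:Wed 2140:Mon 2144:Sat✓ 2148:Thu 2152:Tue 2156:Sun 2160:Fri
Saturday: 2116, 2144 → 2.

2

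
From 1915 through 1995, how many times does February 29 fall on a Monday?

3

Leap years in 1915–1995: 20 of them.
Feb 29 weekday advances by 5 (mod 7) from one leap year to the next four years later (or differs when a century non-leap intervenes).
Leap-day weekdays: 1916:Tue 1920:Sun 1924:Fri 1928:Wed 1932:Mon✓ 1936:Sat 1940:Thu 1944:Tue 1948:Sun 1952:Fri 1956:Wed 1960:Mon✓ 1964:Sat 1968:Thu 1972:Tue 1976:Sun 1980:Fri 1984:Wed 1988:Mon✓ 1992:Sat
Monday: 1932, 1960, 1988 → 3.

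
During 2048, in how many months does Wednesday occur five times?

A month of length L has five Wednesdays iff its first Wednesday is on day ≤ L−28 (so day 1–3 in a 31-day month, 1–2 in a 30-day month, day 1 in a leap February).
Checking each month of 2048: Jan starts Wed (31d) ✓; Feb starts Sat (29d); Mar starts Sun (31d); Apr starts Wed (30d) ✓; May starts Fri (31d); Jun starts Mon (30d); Jul starts Wed (31d) ✓; Aug starts Sat (31d); Sep starts Tue (30d) ✓; Oct starts Thu (31d); Nov starts Sun (30d); Dec starts Tue (31d) ✓.
Five-Wednesday months: January, April, July, September, December → 5.

5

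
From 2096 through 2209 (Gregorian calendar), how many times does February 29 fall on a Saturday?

3

Leap years in 2096–2209: 27 of them.
Feb 29 weekday advances by 5 (mod 7) from one leap year to the next four years later (or differs when a century non-leap intervenes).
Leap-day weekdays: 2096:Wed 2104:Fri 2108:Wed 2112:Mon 2116:Sat✓ 2120:Thu 2124:Tue 2128:Sun 2132:Fri 2136:Wed 2140:Mon 2144:Sat✓ 2148:Thu 2152:Tue 2156:Sun 2160:Fri 2164:Wed 2168:Mon 2172:Sat✓ 2176:Thu 2180:Tue 2184:Sun 2188:Fri 2192:Wed 2196:Mon 2204:Wed 2208:Mon
Saturday: 2116, 2144, 2172 → 3.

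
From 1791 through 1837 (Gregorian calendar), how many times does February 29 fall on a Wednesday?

Leap years in 1791–1837: 11 of them.
Feb 29 weekday advances by 5 (mod 7) from one leap year to the next four years later (or differs when a century non-leap intervenes).
Leap-day weekdays: 1792:Wed✓ 1796:Mon 1804:Wed✓ 1808:Mon 1812:Sat 1816:Thu 1820:Tue 1824:Sun 1828:Fri 1832:Wed✓ 1836:Mon
Wednesday: 1792, 1804, 1832 → 3.

3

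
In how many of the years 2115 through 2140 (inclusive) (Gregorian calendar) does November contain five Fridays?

November has 30 days; it has five Fridays when Friday falls among the first (month-length − 28) days — i.e. when November 1 is one of Friday/Thursday.
November 1 by year: 2115:Fri✓ 2116:Sun 2117:Mon 2118:Tue 2119:Wed 2120:Fri✓ 2121:Sat 2122:Sun 2123:Mon 2124:Wed 2125:Thu✓ 2126:Fri✓ 2127:Sat 2128:Mon 2129:Tue 2130:Wed 2131:Thu✓ 2132:Sat 2133:Sun 2134:Mon 2135:Tue 2136:Thu✓ 2137:Fri✓ 2138:Sat 2139:Sun 2140:Tue
Years with five Fridays: 2115, 2120, 2125, 2126, 2131, 2136, 2137 → 7.

7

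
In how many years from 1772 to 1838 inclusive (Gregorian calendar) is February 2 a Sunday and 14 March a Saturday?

Check each year's weekday for February 2 and 14 March:
  1772: Sun/Sat ✓  1773: Tue/Sun  1774: Wed/Mon  1775: Thu/Tue  1776: Fri/Thu  1777: Sun/Fri  1778: Mon/Sat  1779: Tue/Sun  1780: Wed/Tue  1781: Fri/Wed  1782: Sat/Thu  1783: Sun/Fri  1784: Mon/Sun  1785: Wed/Mon  …(39 more)…  1825: Wed/Mon  1826: Thu/Tue  1827: Fri/Wed  1828: Sat/Fri  1829: Mon/Sat  1830: Tue/Sun  1831: Wed/Mon  1832: Thu/Wed  1833: Sat/Thu  1834: Sun/Fri  1835: Mon/Sat  1836: Tue/Mon  1837: Thu/Tue  1838: Fri/Wed
Both conditions hold in: 1772, 1812 — 2.

2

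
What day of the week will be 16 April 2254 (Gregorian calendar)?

Sunday

January 1, 2254 is a Sunday.
April 16 is day 106 of the year, i.e. 105 days after Jan 1.
105 mod 7 = 0, so advance 0 weekdays from Sunday: Sunday.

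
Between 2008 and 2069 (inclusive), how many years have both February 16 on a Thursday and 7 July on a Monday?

Check each year's weekday for February 16 and 7 July:
  2008: Sat/Mon  2009: Mon/Tue  2010: Tue/Wed  2011: Wed/Thu  2012: Thu/Sat  2013: Sat/Sun  2014: Sun/Mon  2015: Mon/Tue  2016: Tue/Thu  2017: Thu/Fri  2018: Fri/Sat  2019: Sat/Sun  2020: Sun/Tue  2021: Tue/Wed  …(34 more)…  2056: Wed/Fri  2057: Fri/Sat  2058: Sat/Sun  2059: Sun/Mon  2060: Mon/Wed  2061: Wed/Thu  2062: Thu/Fri  2063: Fri/Sat  2064: Sat/Mon  2065: Mon/Tue  2066: Tue/Wed  2067: Wed/Thu  2068: Thu/Sat  2069: Sat/Sun
Both conditions hold in: no year — 0.

0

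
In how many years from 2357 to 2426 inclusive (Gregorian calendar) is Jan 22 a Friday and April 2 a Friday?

Check each year's weekday for Jan 22 and April 2:
  2357: Tue/Tue  2358: Wed/Wed  2359: Thu/Thu  2360: Fri/Sat  2361: Sun/Sun  2362: Mon/Mon  2363: Tue/Tue  2364: Wed/Thu  2365: Fri/Fri ✓  2366: Sat/Sat  2367: Sun/Sun  2368: Mon/Tue  2369: Wed/Wed  2370: Thu/Thu  …(42 more)…  2413: Tue/Tue  2414: Wed/Wed  2415: Thu/Thu  2416: Fri/Sat  2417: Sun/Sun  2418: Mon/Mon  2419: Tue/Tue  2420: Wed/Thu  2421: Fri/Fri ✓  2422: Sat/Sat  2423: Sun/Sun  2424: Mon/Tue  2425: Wed/Wed  2426: Thu/Thu
Both conditions hold in: 2365, 2371, 2382, 2393, 2399, 2410, 2421 — 7.

7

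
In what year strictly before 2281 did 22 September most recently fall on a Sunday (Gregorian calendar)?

2278

From one year to the next, a fixed date's weekday advances by 1, or by 2 when a Feb 29 lies between the two dates.
2281: September 22 is Thursday.
2280: Wednesday (−1)
2279: Monday (−2)
2278: Sunday (−1)
22 September falls on a Sunday in 2278.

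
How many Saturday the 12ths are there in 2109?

2

Check the 12th of each month of 2109: Jan 12: Sat, Feb 12: Tue, Mar 12: Tue, Apr 12: Fri, May 12: Sun, Jun 12: Wed, Jul 12: Fri, Aug 12: Mon, Sep 12: Thu, Oct 12: Sat, Nov 12: Tue, Dec 12: Thu.
Saturday occurs in January, October — 2 months.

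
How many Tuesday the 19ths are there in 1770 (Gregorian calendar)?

1

Check the 19th of each month of 1770: Jan 19: Fri, Feb 19: Mon, Mar 19: Mon, Apr 19: Thu, May 19: Sat, Jun 19: Tue, Jul 19: Thu, Aug 19: Sun, Sep 19: Wed, Oct 19: Fri, Nov 19: Mon, Dec 19: Wed.
Tuesday occurs in June — 1 month.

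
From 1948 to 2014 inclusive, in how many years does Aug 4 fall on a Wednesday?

10

Track Aug 4's weekday year by year (advancing +1, or +2 across a Feb 29):
  1948: Wed ✓  1949: Thu (+1)  1950: Fri (+1)  1951: Sat (+1)  1952: Mon (+2)
  1953: Tue (+1)  1954: Wed (+1) ✓  1955: Thu (+1)  1956: Sat (+2)  1957: Sun (+1)
  1958: Mon (+1)  1959: Tue (+1)  1960: Thu (+2)  1961: Fri (+1)  … (39 more years) …
  2001: Sat (+1)  2002: Sun (+1)  2003: Mon (+1)  2004: Wed (+2) ✓  2005: Thu (+1)
  2006: Fri (+1)  2007: Sat (+1)  2008: Mon (+2)  2009: Tue (+1)  2010: Wed (+1) ✓
  2011: Thu (+1)  2012: Sat (+2)  2013: Sun (+1)  2014: Mon (+1)
Wednesday years: 1948, 1954, 1965, 1971, 1976, 1982, 1993, 1999, 2004, 2010 — 10 in total.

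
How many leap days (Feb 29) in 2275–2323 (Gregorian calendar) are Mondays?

Leap years in 2275–2323: 11 of them.
Feb 29 weekday advances by 5 (mod 7) from one leap year to the next four years later (or differs when a century non-leap intervenes).
Leap-day weekdays: 2276:Tue 2280:Sun 2284:Fri 2288:Wed 2292:Mon✓ 2296:Sat 2304:Mon✓ 2308:Sat 2312:Thu 2316:Tue 2320:Sun
Monday: 2292, 2304 → 2.

2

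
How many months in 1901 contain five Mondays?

A month of length L has five Mondays iff its first Monday is on day ≤ L−28 (so day 1–3 in a 31-day month, 1–2 in a 30-day month, day 1 in a leap February).
Checking each month of 1901: Jan starts Tue (31d); Feb starts Fri (28d); Mar starts Fri (31d); Apr starts Mon (30d) ✓; May starts Wed (31d); Jun starts Sat (30d); Jul starts Mon (31d) ✓; Aug starts Thu (31d); Sep starts Sun (30d) ✓; Oct starts Tue (31d); Nov starts Fri (30d); Dec starts Sun (31d) ✓.
Five-Monday months: April, July, September, December → 4.

4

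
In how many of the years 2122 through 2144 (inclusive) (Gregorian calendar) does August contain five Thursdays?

August has 31 days; it has five Thursdays when Thursday falls among the first (month-length − 28) days — i.e. when August 1 is one of Thursday/Wednesday/Tuesday.
August 1 by year: 2122:Sat 2123:Sun 2124:Tue✓ 2125:Wed✓ 2126:Thu✓ 2127:Fri 2128:Sun 2129:Mon 2130:Tue✓ 2131:Wed✓ 2132:Fri 2133:Sat 2134:Sun 2135:Mon 2136:Wed✓ 2137:Thu✓ 2138:Fri 2139:Sat 2140:Mon 2141:Tue✓ 2142:Wed✓ 2143:Thu✓ 2144:Sat
Years with five Thursdays: 2124, 2125, 2126, 2130, 2131, 2136, 2137, 2141, 2142, 2143 → 10.

10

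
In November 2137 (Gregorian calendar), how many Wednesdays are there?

4

November 2137 has 30 days and begins on Friday.
The first Wednesday is November 6.
Wednesdays fall on 6, 13, 20, 27 — that's 4.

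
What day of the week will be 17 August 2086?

January 1, 2086 is a Tuesday.
August 17 is day 229 of the year, i.e. 228 days after Jan 1.
228 mod 7 = 4, so advance 4 weekdays from Tuesday: Saturday.

Saturday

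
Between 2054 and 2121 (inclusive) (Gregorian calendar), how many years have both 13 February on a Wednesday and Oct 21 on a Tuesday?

Check each year's weekday for 13 February and Oct 21:
  2054: Fri/Wed  2055: Sat/Thu  2056: Sun/Sat  2057: Tue/Sun  2058: Wed/Mon  2059: Thu/Tue  2060: Fri/Thu  2061: Sun/Fri  2062: Mon/Sat  2063: Tue/Sun  2064: Wed/Tue ✓  2065: Fri/Wed  2066: Sat/Thu  2067: Sun/Fri  …(40 more)…  2108: Mon/Sun  2109: Wed/Mon  2110: Thu/Tue  2111: Fri/Wed  2112: Sat/Fri  2113: Mon/Sat  2114: Tue/Sun  2115: Wed/Mon  2116: Thu/Wed  2117: Sat/Thu  2118: Sun/Fri  2119: Mon/Sat  2120: Tue/Mon  2121: Thu/Tue
Both conditions hold in: 2064, 2092, 2104 — 3.

3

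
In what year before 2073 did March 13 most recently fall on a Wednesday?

2069

From one year to the next, a fixed date's weekday advances by 1, or by 2 when a Feb 29 lies between the two dates.
2073: March 13 is Monday.
2072: Sunday (−1)
2071: Friday (−2)
2070: Thursday (−1)
2069: Wednesday (−1)
March 13 falls on a Wednesday in 2069.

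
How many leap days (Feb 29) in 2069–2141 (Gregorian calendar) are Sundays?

Leap years in 2069–2141: 17 of them.
Feb 29 weekday advances by 5 (mod 7) from one leap year to the next four years later (or differs when a century non-leap intervenes).
Leap-day weekdays: 2072:Mon 2076:Sat 2080:Thu 2084:Tue 2088:Sun✓ 2092:Fri 2096:Wed 2104:Fri 2108:Wed 2112:Mon 2116:Sat 2120:Thu 2124:Tue 2128:Sun✓ 2132:Fri 2136:Wed 2140:Mon
Sunday: 2088, 2128 → 2.

2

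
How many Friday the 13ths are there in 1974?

2

Check the 13th of each month of 1974: Jan 13: Sun, Feb 13: Wed, Mar 13: Wed, Apr 13: Sat, May 13: Mon, Jun 13: Thu, Jul 13: Sat, Aug 13: Tue, Sep 13: Fri, Oct 13: Sun, Nov 13: Wed, Dec 13: Fri.
Friday occurs in September, December — 2 months.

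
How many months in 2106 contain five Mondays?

4

A month of length L has five Mondays iff its first Monday is on day ≤ L−28 (so day 1–3 in a 31-day month, 1–2 in a 30-day month, day 1 in a leap February).
Checking each month of 2106: Jan starts Fri (31d); Feb starts Mon (28d); Mar starts Mon (31d) ✓; Apr starts Thu (30d); May starts Sat (31d) ✓; Jun starts Tue (30d); Jul starts Thu (31d); Aug starts Sun (31d) ✓; Sep starts Wed (30d); Oct starts Fri (31d); Nov starts Mon (30d) ✓; Dec starts Wed (31d).
Five-Monday months: March, May, August, November → 4.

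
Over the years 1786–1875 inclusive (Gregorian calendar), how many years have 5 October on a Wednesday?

Track 5 October's weekday year by year (advancing +1, or +2 across a Feb 29):
  1786: Thu  1787: Fri (+1)  1788: Sun (+2)  1789: Mon (+1)  1790: Tue (+1)
  1791: Wed (+1) ✓  1792: Fri (+2)  1793: Sat (+1)  1794: Sun (+1)  1795: Mon (+1)
  1796: Wed (+2) ✓  1797: Thu (+1)  1798: Fri (+1)  1799: Sat (+1)  … (62 more years) …
  1862: Sun (+1)  1863: Mon (+1)  1864: Wed (+2) ✓  1865: Thu (+1)  1866: Fri (+1)
  1867: Sat (+1)  1868: Mon (+2)  1869: Tue (+1)  1870: Wed (+1) ✓  1871: Thu (+1)
  1872: Sat (+2)  1873: Sun (+1)  1874: Mon (+1)  1875: Tue (+1)
Wednesday years: 1791, 1796, 1803, 1808, 1814, 1825, 1831, 1836, 1842, 1853, 1859, 1864, 1870 — 13 in total.

13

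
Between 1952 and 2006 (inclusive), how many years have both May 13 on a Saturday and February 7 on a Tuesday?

Check each year's weekday for May 13 and February 7:
  1952: Tue/Thu  1953: Wed/Sat  1954: Thu/Sun  1955: Fri/Mon  1956: Sun/Tue  1957: Mon/Thu  1958: Tue/Fri  1959: Wed/Sat  1960: Fri/Sun  1961: Sat/Tue ✓  1962: Sun/Wed  1963: Mon/Thu  1964: Wed/Fri  1965: Thu/Sun  …(27 more)…  1993: Thu/Sun  1994: Fri/Mon  1995: Sat/Tue ✓  1996: Mon/Wed  1997: Tue/Fri  1998: Wed/Sat  1999: Thu/Sun  2000: Sat/Mon  2001: Sun/Wed  2002: Mon/Thu  2003: Tue/Fri  2004: Thu/Sat  2005: Fri/Mon  2006: Sat/Tue ✓
Both conditions hold in: 1961, 1967, 1978, 1989, 1995, 2006 — 6.

6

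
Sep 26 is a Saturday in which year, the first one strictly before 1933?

From one year to the next, a fixed date's weekday advances by 1, or by 2 when a Feb 29 lies between the two dates.
1933: September 26 is Tuesday.
1932: Monday (−1)
1931: Saturday (−2)
Sep 26 falls on a Saturday in 1931.

1931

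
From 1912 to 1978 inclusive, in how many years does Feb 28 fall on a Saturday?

10

Track Feb 28's weekday year by year (advancing +1, or +2 across a Feb 29):
  1912: Wed  1913: Fri (+2)  1914: Sat (+1) ✓  1915: Sun (+1)  1916: Mon (+1)
  1917: Wed (+2)  1918: Thu (+1)  1919: Fri (+1)  1920: Sat (+1) ✓  1921: Mon (+2)
  1922: Tue (+1)  1923: Wed (+1)  1924: Thu (+1)  1925: Sat (+2) ✓  … (39 more years) …
  1965: Sun (+2)  1966: Mon (+1)  1967: Tue (+1)  1968: Wed (+1)  1969: Fri (+2)
  1970: Sat (+1) ✓  1971: Sun (+1)  1972: Mon (+1)  1973: Wed (+2)  1974: Thu (+1)
  1975: Fri (+1)  1976: Sat (+1) ✓  1977: Mon (+2)  1978: Tue (+1)
Saturday years: 1914, 1920, 1925, 1931, 1942, 1948, 1953, 1959, 1970, 1976 — 10 in total.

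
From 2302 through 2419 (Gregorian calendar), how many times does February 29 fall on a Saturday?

4

Leap years in 2302–2419: 29 of them.
Feb 29 weekday advances by 5 (mod 7) from one leap year to the next four years later (or differs when a century non-leap intervenes).
Leap-day weekdays: 2304:Mon 2308:Sat✓ 2312:Thu 2316:Tue 2320:Sun 2324:Fri 2328:Wed 2332:Mon 2336:Sat✓ 2340:Thu 2344:Tue 2348:Sun 2352:Fri …(3 more)… 2368:Thu 2372:Tue 2376:Sun 2380:Fri 2384:Wed 2388:Mon 2392:Sat✓ 2396:Thu 2400:Tue 2404:Sun 2408:Fri 2412:Wed 2416:Mon
Saturday: 2308, 2336, 2364, 2392 → 4.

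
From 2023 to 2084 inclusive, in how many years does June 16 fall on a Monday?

Track June 16's weekday year by year (advancing +1, or +2 across a Feb 29):
  2023: Fri  2024: Sun (+2)  2025: Mon (+1) ✓  2026: Tue (+1)  2027: Wed (+1)
  2028: Fri (+2)  2029: Sat (+1)  2030: Sun (+1)  2031: Mon (+1) ✓  2032: Wed (+2)
  2033: Thu (+1)  2034: Fri (+1)  2035: Sat (+1)  2036: Mon (+2) ✓  … (34 more years) …
  2071: Tue (+1)  2072: Thu (+2)  2073: Fri (+1)  2074: Sat (+1)  2075: Sun (+1)
  2076: Tue (+2)  2077: Wed (+1)  2078: Thu (+1)  2079: Fri (+1)  2080: Sun (+2)
  2081: Mon (+1) ✓  2082: Tue (+1)  2083: Wed (+1)  2084: Fri (+2)
Monday years: 2025, 2031, 2036, 2042, 2053, 2059, 2064, 2070, 2081 — 9 in total.

9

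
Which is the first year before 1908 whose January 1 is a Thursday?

Jan 1 advances by 2 weekdays after a leap year and by 1 after a common year.
1908: Jan 1 is Wednesday (leap).
1907: Tuesday
1906: Monday
1905: Sunday
1904: Friday (leap)
1903: Thursday
1903 begins on a Thursday

1903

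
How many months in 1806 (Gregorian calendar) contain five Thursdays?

4

A month of length L has five Thursdays iff its first Thursday is on day ≤ L−28 (so day 1–3 in a 31-day month, 1–2 in a 30-day month, day 1 in a leap February).
Checking each month of 1806: Jan starts Wed (31d) ✓; Feb starts Sat (28d); Mar starts Sat (31d); Apr starts Tue (30d); May starts Thu (31d) ✓; Jun starts Sun (30d); Jul starts Tue (31d) ✓; Aug starts Fri (31d); Sep starts Mon (30d); Oct starts Wed (31d) ✓; Nov starts Sat (30d); Dec starts Mon (31d).
Five-Thursday months: January, May, July, October → 4.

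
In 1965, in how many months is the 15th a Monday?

Check the 15th of each month of 1965: Jan 15: Fri, Feb 15: Mon, Mar 15: Mon, Apr 15: Thu, May 15: Sat, Jun 15: Tue, Jul 15: Thu, Aug 15: Sun, Sep 15: Wed, Oct 15: Fri, Nov 15: Mon, Dec 15: Wed.
Monday occurs in February, March, November — 3 months.

3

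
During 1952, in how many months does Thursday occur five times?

A month of length L has five Thursdays iff its first Thursday is on day ≤ L−28 (so day 1–3 in a 31-day month, 1–2 in a 30-day month, day 1 in a leap February).
Checking each month of 1952: Jan starts Tue (31d) ✓; Feb starts Fri (29d); Mar starts Sat (31d); Apr starts Tue (30d); May starts Thu (31d) ✓; Jun starts Sun (30d); Jul starts Tue (31d) ✓; Aug starts Fri (31d); Sep starts Mon (30d); Oct starts Wed (31d) ✓; Nov starts Sat (30d); Dec starts Mon (31d).
Five-Thursday months: January, May, July, October → 4.

4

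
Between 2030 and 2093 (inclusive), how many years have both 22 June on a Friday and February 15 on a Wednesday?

2

Check each year's weekday for 22 June and February 15:
  2030: Sat/Fri  2031: Sun/Sat  2032: Tue/Sun  2033: Wed/Tue  2034: Thu/Wed  2035: Fri/Thu  2036: Sun/Fri  2037: Mon/Sun  2038: Tue/Mon  2039: Wed/Tue  2040: Fri/Wed ✓  2041: Sat/Fri  2042: Sun/Sat  2043: Mon/Sun  …(36 more)…  2080: Sat/Thu  2081: Sun/Sat  2082: Mon/Sun  2083: Tue/Mon  2084: Thu/Tue  2085: Fri/Thu  2086: Sat/Fri  2087: Sun/Sat  2088: Tue/Sun  2089: Wed/Tue  2090: Thu/Wed  2091: Fri/Thu  2092: Sun/Fri  2093: Mon/Sun
Both conditions hold in: 2040, 2068 — 2.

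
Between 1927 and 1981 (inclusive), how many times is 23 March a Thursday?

Track 23 March's weekday year by year (advancing +1, or +2 across a Feb 29):
  1927: Wed  1928: Fri (+2)  1929: Sat (+1)  1930: Sun (+1)  1931: Mon (+1)
  1932: Wed (+2)  1933: Thu (+1) ✓  1934: Fri (+1)  1935: Sat (+1)  1936: Mon (+2)
  1937: Tue (+1)  1938: Wed (+1)  1939: Thu (+1) ✓  1940: Sat (+2)  … (27 more years) …
  1968: Sat (+2)  1969: Sun (+1)  1970: Mon (+1)  1971: Tue (+1)  1972: Thu (+2) ✓
  1973: Fri (+1)  1974: Sat (+1)  1975: Sun (+1)  1976: Tue (+2)  1977: Wed (+1)
  1978: Thu (+1) ✓  1979: Fri (+1)  1980: Sun (+2)  1981: Mon (+1)
Thursday years: 1933, 1939, 1944, 1950, 1961, 1967, 1972, 1978 — 8 in total.

8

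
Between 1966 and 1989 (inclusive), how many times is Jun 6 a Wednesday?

3

Track Jun 6's weekday year by year (advancing +1, or +2 across a Feb 29):
  1966: Mon  1967: Tue (+1)  1968: Thu (+2)  1969: Fri (+1)  1970: Sat (+1)
  1971: Sun (+1)  1972: Tue (+2)  1973: Wed (+1) ✓  1974: Thu (+1)  1975: Fri (+1)
  1976: Sun (+2)  1977: Mon (+1)  1978: Tue (+1)  1979: Wed (+1) ✓  1980: Fri (+2)
  1981: Sat (+1)  1982: Sun (+1)  1983: Mon (+1)  1984: Wed (+2) ✓  1985: Thu (+1)
  1986: Fri (+1)  1987: Sat (+1)  1988: Mon (+2)  1989: Tue (+1)
Wednesday years: 1973, 1979, 1984 — 3 in total.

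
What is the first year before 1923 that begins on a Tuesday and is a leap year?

Jan 1 advances by 2 weekdays after a leap year and by 1 after a common year.
1923: Jan 1 is Monday.
1922: Sunday
1921: Saturday
1920: Thursday (leap)
1919: Wednesday
1918: Tuesday
1917: Monday
1916: Saturday (leap)
1915: Friday
1914: Thursday
1913: Wednesday
1912: Monday (leap)
1911: Sunday
1910: Saturday
1909: Friday
1908: Wednesday (leap)
1907: Tuesday
1906: Monday
1905: Sunday
1904: Friday (leap)
1903: Thursday
1902: Wednesday
1901: Tuesday
1900: Monday
1899: Sunday
1898: Saturday
1897: Friday
1896: Wednesday (leap)
1895: Tuesday
1894: Monday
1893: Sunday
1892: Friday (leap)
1891: Thursday
1890: Wednesday
1889: Tuesday
1888: Sunday (leap)
1887: Saturday
1886: Friday
1885: Thursday
1884: Tuesday (leap)
1884 begins on a Tuesday and is a leap year.

1884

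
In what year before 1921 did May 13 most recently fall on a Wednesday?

From one year to the next, a fixed date's weekday advances by 1, or by 2 when a Feb 29 lies between the two dates.
1921: May 13 is Friday.
1920: Thursday (−1)
1919: Tuesday (−2)
1918: Monday (−1)
1917: Sunday (−1)
1916: Saturday (−1)
1915: Thursday (−2)
1914: Wednesday (−1)
May 13 falls on a Wednesday in 1914.

1914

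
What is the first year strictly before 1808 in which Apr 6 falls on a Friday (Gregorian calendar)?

From one year to the next, a fixed date's weekday advances by 1, or by 2 when a Feb 29 lies between the two dates.
1808: April 6 is Wednesday.
1807: Monday (−2)
1806: Sunday (−1)
1805: Saturday (−1)
1804: Friday (−1)
Apr 6 falls on a Friday in 1804.

1804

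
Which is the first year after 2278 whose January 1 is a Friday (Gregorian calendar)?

Jan 1 advances by 2 weekdays after a leap year and by 1 after a common year.
2278: Jan 1 is Tuesday.
2279: Wednesday
2280: Thursday (leap)
2281: Saturday
2282: Sunday
2283: Monday
2284: Tuesday (leap)
2285: Thursday
2286: Friday
2286 begins on a Friday

2286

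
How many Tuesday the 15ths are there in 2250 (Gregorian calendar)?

Check the 15th of each month of 2250: Jan 15: Tue, Feb 15: Fri, Mar 15: Fri, Apr 15: Mon, May 15: Wed, Jun 15: Sat, Jul 15: Mon, Aug 15: Thu, Sep 15: Sun, Oct 15: Tue, Nov 15: Fri, Dec 15: Sun.
Tuesday occurs in January, October — 2 months.

2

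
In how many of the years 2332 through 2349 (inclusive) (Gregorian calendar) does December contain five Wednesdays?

7

December has 31 days; it has five Wednesdays when Wednesday falls among the first (month-length − 28) days — i.e. when December 1 is one of Wednesday/Tuesday/Monday.
December 1 by year: 2332:Thu 2333:Fri 2334:Sat 2335:Sun 2336:Tue✓ 2337:Wed✓ 2338:Thu 2339:Fri 2340:Sun 2341:Mon✓ 2342:Tue✓ 2343:Wed✓ 2344:Fri 2345:Sat 2346:Sun 2347:Mon✓ 2348:Wed✓ 2349:Thu
Years with five Wednesdays: 2336, 2337, 2341, 2342, 2343, 2347, 2348 → 7.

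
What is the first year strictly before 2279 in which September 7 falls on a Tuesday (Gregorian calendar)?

2275

From one year to the next, a fixed date's weekday advances by 1, or by 2 when a Feb 29 lies between the two dates.
2279: September 7 is Sunday.
2278: Saturday (−1)
2277: Friday (−1)
2276: Thursday (−1)
2275: Tuesday (−2)
September 7 falls on a Tuesday in 2275.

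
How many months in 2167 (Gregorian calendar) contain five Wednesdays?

A month of length L has five Wednesdays iff its first Wednesday is on day ≤ L−28 (so day 1–3 in a 31-day month, 1–2 in a 30-day month, day 1 in a leap February).
Checking each month of 2167: Jan starts Thu (31d); Feb starts Sun (28d); Mar starts Sun (31d); Apr starts Wed (30d) ✓; May starts Fri (31d); Jun starts Mon (30d); Jul starts Wed (31d) ✓; Aug starts Sat (31d); Sep starts Tue (30d) ✓; Oct starts Thu (31d); Nov starts Sun (30d); Dec starts Tue (31d) ✓.
Five-Wednesday months: April, July, September, December → 4.

4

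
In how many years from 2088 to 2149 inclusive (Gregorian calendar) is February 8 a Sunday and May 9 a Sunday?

2

Check each year's weekday for February 8 and May 9:
  2088: Sun/Sun ✓  2089: Tue/Mon  2090: Wed/Tue  2091: Thu/Wed  2092: Fri/Fri  2093: Sun/Sat  2094: Mon/Sun  2095: Tue/Mon  2096: Wed/Wed  2097: Fri/Thu  2098: Sat/Fri  2099: Sun/Sat  2100: Mon/Sun  2101: Tue/Mon  …(34 more)…  2136: Wed/Wed  2137: Fri/Thu  2138: Sat/Fri  2139: Sun/Sat  2140: Mon/Mon  2141: Wed/Tue  2142: Thu/Wed  2143: Fri/Thu  2144: Sat/Sat  2145: Mon/Sun  2146: Tue/Mon  2147: Wed/Tue  2148: Thu/Thu  2149: Sat/Fri
Both conditions hold in: 2088, 2128 — 2.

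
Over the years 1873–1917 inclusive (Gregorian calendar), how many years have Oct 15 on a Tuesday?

Track Oct 15's weekday year by year (advancing +1, or +2 across a Feb 29):
  1873: Wed  1874: Thu (+1)  1875: Fri (+1)  1876: Sun (+2)  1877: Mon (+1)
  1878: Tue (+1) ✓  1879: Wed (+1)  1880: Fri (+2)  1881: Sat (+1)  1882: Sun (+1)
  1883: Mon (+1)  1884: Wed (+2)  1885: Thu (+1)  1886: Fri (+1)  … (17 more years) …
  1904: Sat (+2)  1905: Sun (+1)  1906: Mon (+1)  1907: Tue (+1) ✓  1908: Thu (+2)
  1909: Fri (+1)  1910: Sat (+1)  1911: Sun (+1)  1912: Tue (+2) ✓  1913: Wed (+1)
  1914: Thu (+1)  1915: Fri (+1)  1916: Sun (+2)  1917: Mon (+1)
Tuesday years: 1878, 1889, 1895, 1901, 1907, 1912 — 6 in total.

6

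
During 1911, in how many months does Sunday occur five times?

A month of length L has five Sundays iff its first Sunday is on day ≤ L−28 (so day 1–3 in a 31-day month, 1–2 in a 30-day month, day 1 in a leap February).
Checking each month of 1911: Jan starts Sun (31d) ✓; Feb starts Wed (28d); Mar starts Wed (31d); Apr starts Sat (30d) ✓; May starts Mon (31d); Jun starts Thu (30d); Jul starts Sat (31d) ✓; Aug starts Tue (31d); Sep starts Fri (30d); Oct starts Sun (31d) ✓; Nov starts Wed (30d); Dec starts Fri (31d) ✓.
Five-Sunday months: January, April, July, October, December → 5.

5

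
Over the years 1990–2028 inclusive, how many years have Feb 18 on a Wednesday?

Track Feb 18's weekday year by year (advancing +1, or +2 across a Feb 29):
  1990: Sun  1991: Mon (+1)  1992: Tue (+1)  1993: Thu (+2)  1994: Fri (+1)
  1995: Sat (+1)  1996: Sun (+1)  1997: Tue (+2)  1998: Wed (+1) ✓  1999: Thu (+1)
  2000: Fri (+1)  2001: Sun (+2)  2002: Mon (+1)  2003: Tue (+1)  … (11 more years) …
  2015: Wed (+1) ✓  2016: Thu (+1)  2017: Sat (+2)  2018: Sun (+1)  2019: Mon (+1)
  2020: Tue (+1)  2021: Thu (+2)  2022: Fri (+1)  2023: Sat (+1)  2024: Sun (+1)
  2025: Tue (+2)  2026: Wed (+1) ✓  2027: Thu (+1)  2028: Fri (+1)
Wednesday years: 1998, 2004, 2009, 2015, 2026 — 5 in total.

5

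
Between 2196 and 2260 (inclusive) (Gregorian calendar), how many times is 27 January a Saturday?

Track 27 January's weekday year by year (advancing +1, or +2 across a Feb 29):
  2196: Wed  2197: Fri (+2)  2198: Sat (+1) ✓  2199: Sun (+1)  2200: Mon (+1)
  2201: Tue (+1)  2202: Wed (+1)  2203: Thu (+1)  2204: Fri (+1)  2205: Sun (+2)
  2206: Mon (+1)  2207: Tue (+1)  2208: Wed (+1)  2209: Fri (+2)  … (37 more years) …
  2247: Wed (+1)  2248: Thu (+1)  2249: Sat (+2) ✓  2250: Sun (+1)  2251: Mon (+1)
  2252: Tue (+1)  2253: Thu (+2)  2254: Fri (+1)  2255: Sat (+1) ✓  2256: Sun (+1)
  2257: Tue (+2)  2258: Wed (+1)  2259: Thu (+1)  2260: Fri (+1)
Saturday years: 2198, 2210, 2216, 2221, 2227, 2238, 2244, 2249, 2255 — 9 in total.

9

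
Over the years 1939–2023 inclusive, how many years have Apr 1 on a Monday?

12

Track Apr 1's weekday year by year (advancing +1, or +2 across a Feb 29):
  1939: Sat  1940: Mon (+2) ✓  1941: Tue (+1)  1942: Wed (+1)  1943: Thu (+1)
  1944: Sat (+2)  1945: Sun (+1)  1946: Mon (+1) ✓  1947: Tue (+1)  1948: Thu (+2)
  1949: Fri (+1)  1950: Sat (+1)  1951: Sun (+1)  1952: Tue (+2)  … (57 more years) …
  2010: Thu (+1)  2011: Fri (+1)  2012: Sun (+2)  2013: Mon (+1) ✓  2014: Tue (+1)
  2015: Wed (+1)  2016: Fri (+2)  2017: Sat (+1)  2018: Sun (+1)  2019: Mon (+1) ✓
  2020: Wed (+2)  2021: Thu (+1)  2022: Fri (+1)  2023: Sat (+1)
Monday years: 1940, 1946, 1957, 1963, 1968, 1974, 1985, 1991, 1996, 2002, 2013, 2019 — 12 in total.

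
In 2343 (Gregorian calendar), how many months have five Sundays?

A month of length L has five Sundays iff its first Sunday is on day ≤ L−28 (so day 1–3 in a 31-day month, 1–2 in a 30-day month, day 1 in a leap February).
Checking each month of 2343: Jan starts Fri (31d) ✓; Feb starts Mon (28d); Mar starts Mon (31d); Apr starts Thu (30d); May starts Sat (31d) ✓; Jun starts Tue (30d); Jul starts Thu (31d); Aug starts Sun (31d) ✓; Sep starts Wed (30d); Oct starts Fri (31d) ✓; Nov starts Mon (30d); Dec starts Wed (31d).
Five-Sunday months: January, May, August, October → 4.

4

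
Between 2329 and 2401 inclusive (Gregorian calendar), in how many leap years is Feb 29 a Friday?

Leap years in 2329–2401: 18 of them.
Feb 29 weekday advances by 5 (mod 7) from one leap year to the next four years later (or differs when a century non-leap intervenes).
Leap-day weekdays: 2332:Mon 2336:Sat 2340:Thu 2344:Tue 2348:Sun 2352:Fri✓ 2356:Wed 2360:Mon 2364:Sat 2368:Thu 2372:Tue 2376:Sun 2380:Fri✓ 2384:Wed 2388:Mon 2392:Sat 2396:Thu 2400:Tue
Friday: 2352, 2380 → 2.

2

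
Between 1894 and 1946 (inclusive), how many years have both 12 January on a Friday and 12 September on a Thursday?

2

Check each year's weekday for 12 January and 12 September:
  1894: Fri/Wed  1895: Sat/Thu  1896: Sun/Sat  1897: Tue/Sun  1898: Wed/Mon  1899: Thu/Tue  1900: Fri/Wed  1901: Sat/Thu  1902: Sun/Fri  1903: Mon/Sat  1904: Tue/Mon  1905: Thu/Tue  1906: Fri/Wed  1907: Sat/Thu  …(25 more)…  1933: Thu/Tue  1934: Fri/Wed  1935: Sat/Thu  1936: Sun/Sat  1937: Tue/Sun  1938: Wed/Mon  1939: Thu/Tue  1940: Fri/Thu ✓  1941: Sun/Fri  1942: Mon/Sat  1943: Tue/Sun  1944: Wed/Tue  1945: Fri/Wed  1946: Sat/Thu
Both conditions hold in: 1912, 1940 — 2.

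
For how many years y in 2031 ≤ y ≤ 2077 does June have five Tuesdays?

14

June has 30 days; it has five Tuesdays when Tuesday falls among the first (month-length − 28) days — i.e. when June 1 is one of Tuesday/Monday.
June 1 by year: 2031:Sun 2032:Tue✓ 2033:Wed 2034:Thu 2035:Fri 2036:Sun 2037:Mon✓ 2038:Tue✓ 2039:Wed 2040:Fri 2041:Sat 2042:Sun 2043:Mon✓ 2044:Wed 2045:Thu …(17 more)… 2063:Fri 2064:Sun 2065:Mon✓ 2066:Tue✓ 2067:Wed 2068:Fri 2069:Sat 2070:Sun 2071:Mon✓ 2072:Wed 2073:Thu 2074:Fri 2075:Sat 2076:Mon✓ 2077:Tue✓
Years with five Tuesdays: 2032, 2037, 2038, 2043, 2048, 2049, 2054, 2055, 2060, 2065, 2066, 2071, 2076, 2077 → 14.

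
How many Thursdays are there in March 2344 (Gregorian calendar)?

5

March 2344 has 31 days and begins on Wednesday.
The first Thursday is March 2.
Thursdays fall on 2, 9, 16, 23, 30 — that's 5.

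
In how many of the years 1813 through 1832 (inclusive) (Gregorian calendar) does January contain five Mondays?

10

January has 31 days; it has five Mondays when Monday falls among the first (month-length − 28) days — i.e. when January 1 is one of Monday/Sunday/Saturday.
January 1 by year: 1813:Fri 1814:Sat✓ 1815:Sun✓ 1816:Mon✓ 1817:Wed 1818:Thu 1819:Fri 1820:Sat✓ 1821:Mon✓ 1822:Tue 1823:Wed 1824:Thu 1825:Sat✓ 1826:Sun✓ 1827:Mon✓ 1828:Tue 1829:Thu 1830:Fri 1831:Sat✓ 1832:Sun✓
Years with five Mondays: 1814, 1815, 1816, 1820, 1821, 1825, 1826, 1827, 1831, 1832 → 10.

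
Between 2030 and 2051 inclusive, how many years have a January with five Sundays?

10

January has 31 days; it has five Sundays when Sunday falls among the first (month-length − 28) days — i.e. when January 1 is one of Sunday/Saturday/Friday.
January 1 by year: 2030:Tue 2031:Wed 2032:Thu 2033:Sat✓ 2034:Sun✓ 2035:Mon 2036:Tue 2037:Thu 2038:Fri✓ 2039:Sat✓ 2040:Sun✓ 2041:Tue 2042:Wed 2043:Thu 2044:Fri✓ 2045:Sun✓ 2046:Mon 2047:Tue 2048:Wed 2049:Fri✓ 2050:Sat✓ 2051:Sun✓
Years with five Sundays: 2033, 2034, 2038, 2039, 2040, 2044, 2045, 2049, 2050, 2051 → 10.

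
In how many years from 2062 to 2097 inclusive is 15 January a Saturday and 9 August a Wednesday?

Check each year's weekday for 15 January and 9 August:
  2062: Sun/Wed  2063: Mon/Thu  2064: Tue/Sat  2065: Thu/Sun  2066: Fri/Mon  2067: Sat/Tue  2068: Sun/Thu  2069: Tue/Fri  2070: Wed/Sat  2071: Thu/Sun  2072: Fri/Tue  2073: Sun/Wed  2074: Mon/Thu  2075: Tue/Fri  …(8 more)…  2084: Sat/Wed ✓  2085: Mon/Thu  2086: Tue/Fri  2087: Wed/Sat  2088: Thu/Mon  2089: Sat/Tue  2090: Sun/Wed  2091: Mon/Thu  2092: Tue/Sat  2093: Thu/Sun  2094: Fri/Mon  2095: Sat/Tue  2096: Sun/Thu  2097: Tue/Fri
Both conditions hold in: 2084 — 1.

1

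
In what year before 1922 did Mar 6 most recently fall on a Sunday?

1921

From one year to the next, a fixed date's weekday advances by 1, or by 2 when a Feb 29 lies between the two dates.
1922: March 6 is Monday.
1921: Sunday (−1)
Mar 6 falls on a Sunday in 1921.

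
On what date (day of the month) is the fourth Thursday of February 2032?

26

February 1, 2032 is a Sunday, so the first Thursday is the 5th.
The fourth Thursday is 5 + 21 = 26.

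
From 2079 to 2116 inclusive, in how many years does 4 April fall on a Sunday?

Track 4 April's weekday year by year (advancing +1, or +2 across a Feb 29):
  2079: Tue  2080: Thu (+2)  2081: Fri (+1)  2082: Sat (+1)  2083: Sun (+1) ✓
  2084: Tue (+2)  2085: Wed (+1)  2086: Thu (+1)  2087: Fri (+1)  2088: Sun (+2) ✓
  2089: Mon (+1)  2090: Tue (+1)  2091: Wed (+1)  2092: Fri (+2)  … (10 more years) …
  2103: Wed (+1)  2104: Fri (+2)  2105: Sat (+1)  2106: Sun (+1) ✓  2107: Mon (+1)
  2108: Wed (+2)  2109: Thu (+1)  2110: Fri (+1)  2111: Sat (+1)  2112: Mon (+2)
  2113: Tue (+1)  2114: Wed (+1)  2115: Thu (+1)  2116: Sat (+2)
Sunday years: 2083, 2088, 2094, 2100, 2106 — 5 in total.

5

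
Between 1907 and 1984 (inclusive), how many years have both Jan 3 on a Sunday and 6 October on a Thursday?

2

Check each year's weekday for Jan 3 and 6 October:
  1907: Thu/Sun  1908: Fri/Tue  1909: Sun/Wed  1910: Mon/Thu  1911: Tue/Fri  1912: Wed/Sun  1913: Fri/Mon  1914: Sat/Tue  1915: Sun/Wed  1916: Mon/Fri  1917: Wed/Sat  1918: Thu/Sun  1919: Fri/Mon  1920: Sat/Wed  …(50 more)…  1971: Sun/Wed  1972: Mon/Fri  1973: Wed/Sat  1974: Thu/Sun  1975: Fri/Mon  1976: Sat/Wed  1977: Mon/Thu  1978: Tue/Fri  1979: Wed/Sat  1980: Thu/Mon  1981: Sat/Tue  1982: Sun/Wed  1983: Mon/Thu  1984: Tue/Sat
Both conditions hold in: 1932, 1960 — 2.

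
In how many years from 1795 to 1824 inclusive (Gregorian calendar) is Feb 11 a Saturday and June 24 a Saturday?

3

Check each year's weekday for Feb 11 and June 24:
  1795: Wed/Wed  1796: Thu/Fri  1797: Sat/Sat ✓  1798: Sun/Sun  1799: Mon/Mon  1800: Tue/Tue  1801: Wed/Wed  1802: Thu/Thu  1803: Fri/Fri  1804: Sat/Sun  1805: Mon/Mon  1806: Tue/Tue  1807: Wed/Wed  1808: Thu/Fri  1809: Sat/Sat ✓  1810: Sun/Sun  1811: Mon/Mon  1812: Tue/Wed  1813: Thu/Thu  1814: Fri/Fri  1815: Sat/Sat ✓  1816: Sun/Mon  1817: Tue/Tue  1818: Wed/Wed  1819: Thu/Thu  1820: Fri/Sat  1821: Sun/Sun  1822: Mon/Mon  1823: Tue/Tue  1824: Wed/Thu
Both conditions hold in: 1797, 1809, 1815 — 3.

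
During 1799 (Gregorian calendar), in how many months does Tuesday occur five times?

A month of length L has five Tuesdays iff its first Tuesday is on day ≤ L−28 (so day 1–3 in a 31-day month, 1–2 in a 30-day month, day 1 in a leap February).
Checking each month of 1799: Jan starts Tue (31d) ✓; Feb starts Fri (28d); Mar starts Fri (31d); Apr starts Mon (30d) ✓; May starts Wed (31d); Jun starts Sat (30d); Jul starts Mon (31d) ✓; Aug starts Thu (31d); Sep starts Sun (30d); Oct starts Tue (31d) ✓; Nov starts Fri (30d); Dec starts Sun (31d) ✓.
Five-Tuesday months: January, April, July, October, December → 5.

5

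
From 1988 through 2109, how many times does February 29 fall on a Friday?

5

Leap years in 1988–2109: 30 of them.
Feb 29 weekday advances by 5 (mod 7) from one leap year to the next four years later (or differs when a century non-leap intervenes).
Leap-day weekdays: 1988:Mon 1992:Sat 1996:Thu 2000:Tue 2004:Sun 2008:Fri✓ 2012:Wed 2016:Mon 2020:Sat 2024:Thu 2028:Tue 2032:Sun 2036:Fri✓ …(4 more)… 2056:Tue 2060:Sun 2064:Fri✓ 2068:Wed 2072:Mon 2076:Sat 2080:Thu 2084:Tue 2088:Sun 2092:Fri✓ 2096:Wed 2104:Fri✓ 2108:Wed
Friday: 2008, 2036, 2064, 2092, 2104 → 5.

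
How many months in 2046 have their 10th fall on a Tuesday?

2

Check the 10th of each month of 2046: Jan 10: Wed, Feb 10: Sat, Mar 10: Sat, Apr 10: Tue, May 10: Thu, Jun 10: Sun, Jul 10: Tue, Aug 10: Fri, Sep 10: Mon, Oct 10: Wed, Nov 10: Sat, Dec 10: Mon.
Tuesday occurs in April, July — 2 months.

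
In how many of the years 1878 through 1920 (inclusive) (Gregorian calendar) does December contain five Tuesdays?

December has 31 days; it has five Tuesdays when Tuesday falls among the first (month-length − 28) days — i.e. when December 1 is one of Tuesday/Monday/Sunday.
December 1 by year: 1878:Sun✓ 1879:Mon✓ 1880:Wed 1881:Thu 1882:Fri 1883:Sat 1884:Mon✓ 1885:Tue✓ 1886:Wed 1887:Thu 1888:Sat 1889:Sun✓ 1890:Mon✓ 1891:Tue✓ 1892:Thu …(13 more)… 1906:Sat 1907:Sun✓ 1908:Tue✓ 1909:Wed 1910:Thu 1911:Fri 1912:Sun✓ 1913:Mon✓ 1914:Tue✓ 1915:Wed 1916:Fri 1917:Sat 1918:Sun✓ 1919:Mon✓ 1920:Wed
Years with five Tuesdays: 1878, 1879, 1884, 1885, 1889, 1890, 1891, 1895, 1896, 1901, 1902, 1903, 1907, 1908, 1912, 1913, 1914, 1918, 1919 → 19.

19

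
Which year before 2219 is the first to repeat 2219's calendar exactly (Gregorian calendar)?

Two years share a calendar iff Jan 1 falls on the same weekday and both are leap or both are common. 2219: Jan 1 is Friday, common year.
2218: Jan 1 Thursday, common
2217: Jan 1 Wednesday, common
2216: Jan 1 Monday, leap
2215: Jan 1 Sunday, common
2214: Jan 1 Saturday, common
2213: Jan 1 Friday, common
2213 matches on both conditions.

2213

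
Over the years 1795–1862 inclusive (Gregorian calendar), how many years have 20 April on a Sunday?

Track 20 April's weekday year by year (advancing +1, or +2 across a Feb 29):
  1795: Mon  1796: Wed (+2)  1797: Thu (+1)  1798: Fri (+1)  1799: Sat (+1)
  1800: Sun (+1) ✓  1801: Mon (+1)  1802: Tue (+1)  1803: Wed (+1)  1804: Fri (+2)
  1805: Sat (+1)  1806: Sun (+1) ✓  1807: Mon (+1)  1808: Wed (+2)  … (40 more years) …
  1849: Fri (+1)  1850: Sat (+1)  1851: Sun (+1) ✓  1852: Tue (+2)  1853: Wed (+1)
  1854: Thu (+1)  1855: Fri (+1)  1856: Sun (+2) ✓  1857: Mon (+1)  1858: Tue (+1)
  1859: Wed (+1)  1860: Fri (+2)  1861: Sat (+1)  1862: Sun (+1) ✓
Sunday years: 1800, 1806, 1817, 1823, 1828, 1834, 1845, 1851, 1856, 1862 — 10 in total.

10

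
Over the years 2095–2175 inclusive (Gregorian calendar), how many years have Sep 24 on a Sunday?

Track Sep 24's weekday year by year (advancing +1, or +2 across a Feb 29):
  2095: Sat  2096: Mon (+2)  2097: Tue (+1)  2098: Wed (+1)  2099: Thu (+1)
  2100: Fri (+1)  2101: Sat (+1)  2102: Sun (+1) ✓  2103: Mon (+1)  2104: Wed (+2)
  2105: Thu (+1)  2106: Fri (+1)  2107: Sat (+1)  2108: Mon (+2)  … (53 more years) …
  2162: Fri (+1)  2163: Sat (+1)  2164: Mon (+2)  2165: Tue (+1)  2166: Wed (+1)
  2167: Thu (+1)  2168: Sat (+2)  2169: Sun (+1) ✓  2170: Mon (+1)  2171: Tue (+1)
  2172: Thu (+2)  2173: Fri (+1)  2174: Sat (+1)  2175: Sun (+1) ✓
Sunday years: 2102, 2113, 2119, 2124, 2130, 2141, 2147, 2152, 2158, 2169, 2175 — 11 in total.

11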